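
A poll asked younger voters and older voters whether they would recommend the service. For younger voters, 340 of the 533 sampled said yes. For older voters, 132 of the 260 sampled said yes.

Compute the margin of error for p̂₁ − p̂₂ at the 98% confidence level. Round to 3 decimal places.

0.087

p̂₁ = 340/533 = 0.6379 and p̂₂ = 132/260 = 0.5077.
SE₁ = √(p̂₁(1−p̂₁)/n₁) = √(0.6379·0.3621/533) = 0.02082; SE₂ = √(0.5077·0.4923/260) = 0.03101.
Independent samples: SE of the difference = √(SE₁² + SE₂²) = √(0.0004334724 + 0.0009616201) = 0.03735.
z* for 98% confidence is 2.326, so the margin of error is 2.326 × 0.03735 = 0.08688.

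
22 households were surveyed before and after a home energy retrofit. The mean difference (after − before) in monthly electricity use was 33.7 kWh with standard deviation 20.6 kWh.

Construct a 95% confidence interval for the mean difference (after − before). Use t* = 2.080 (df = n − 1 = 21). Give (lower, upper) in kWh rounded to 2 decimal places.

(24.56, 42.84)

This is a matched-pairs design, so SE = s_d/√n = 20.6/√22 = 4.3919.
Margin = 2.080 × 4.3919 = 9.1352; the interval is 33.7 ± 9.1352 = (24.56, 42.84).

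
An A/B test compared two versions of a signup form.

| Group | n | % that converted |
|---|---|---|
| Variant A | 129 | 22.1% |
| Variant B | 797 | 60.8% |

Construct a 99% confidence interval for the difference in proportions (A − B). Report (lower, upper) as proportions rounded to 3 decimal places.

(-0.491, -0.283)

SE₁ = √(p̂₁(1−p̂₁)/n₁) = √(0.2210·0.7790/129) = 0.03653; SE₂ = √(0.6080·0.3920/797) = 0.01729.
Independent samples: SE of the difference = √(SE₁² + SE₂²) = √(0.0013344409 + 0.0002989441) = 0.04042.
z* for 99% confidence is 2.576, so the margin of error is 2.576 × 0.04042 = 0.10412.
Point estimate p̂₁ − p̂₂ = 0.2210 − 0.6080 = -0.3870.
-0.3870 ± 0.10412 → (-0.491, -0.283).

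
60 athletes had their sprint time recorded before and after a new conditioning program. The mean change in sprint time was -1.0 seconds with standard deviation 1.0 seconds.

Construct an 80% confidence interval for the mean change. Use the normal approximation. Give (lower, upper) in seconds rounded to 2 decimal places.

Paired design: SE = s_d/√n = 1.0/√60 = 0.1291.
z* = 1.282; margin of error = 1.282 × 0.1291 = 0.1655.
-1.0 ± 0.1655 → (-1.17, -0.83).

(-1.17, -0.83)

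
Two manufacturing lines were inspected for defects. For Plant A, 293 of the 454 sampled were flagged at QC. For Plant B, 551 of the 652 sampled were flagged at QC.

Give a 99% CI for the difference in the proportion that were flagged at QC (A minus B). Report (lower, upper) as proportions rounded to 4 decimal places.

First, p̂₁ = 293/454 = 0.6454; p̂₂ = 551/652 = 0.8451.
The two standard errors are √(0.6454×0.3546/454) = 0.02245 and √(0.8451×0.1549/652) = 0.01417.
Because the samples are independent, SE_diff = √(0.02245² + 0.01417²) = 0.02655.
Using z* = 2.576 for 99%, ME = 2.576 × 0.02655 = 0.06839.
p̂₁ − p̂₂ = -0.1997; interval -0.1997 ± 0.06839 gives (-0.2681, -0.1313).

(-0.2681, -0.1313)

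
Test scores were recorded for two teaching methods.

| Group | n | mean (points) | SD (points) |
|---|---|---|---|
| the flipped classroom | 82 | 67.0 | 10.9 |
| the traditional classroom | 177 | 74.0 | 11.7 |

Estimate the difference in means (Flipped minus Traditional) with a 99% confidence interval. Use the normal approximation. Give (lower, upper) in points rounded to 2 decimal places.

(-10.84, -3.16)

Per-group SEs: s₁/√n₁ = 10.9/√82 = 1.2037, s₂/√n₂ = 11.7/√177 = 0.8794.
Unpooled SE of the difference: √(1.44889369 + 0.77334436) = 1.4907.
Margin of error = z* · SE = 2.576 × 1.4907 = 3.8400.
x̄₁ − x̄₂ = 67.0 − 74.0 = -7.0000.
CI: -7.0000 ± 3.8400 = (-10.84, -3.16).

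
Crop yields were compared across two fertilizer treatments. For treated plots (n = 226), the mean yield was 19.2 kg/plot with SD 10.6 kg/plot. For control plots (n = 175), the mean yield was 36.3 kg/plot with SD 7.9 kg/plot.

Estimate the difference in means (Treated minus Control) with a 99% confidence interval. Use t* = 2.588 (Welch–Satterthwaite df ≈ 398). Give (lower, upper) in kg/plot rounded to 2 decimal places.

Standard errors of each mean: 10.6/√226 = 0.7051 and 7.9/√175 = 0.5972.
SE(x̄₁ − x̄₂) = √(0.7051² + 0.5972²) = 0.9240 for independent samples with unequal variances.
With t* = 2.588, the margin is 2.588 × 0.9240 = 2.3913.
x̄₁ − x̄₂ = 19.2 − 36.3 = -17.1000; the interval is -17.1000 ± 2.3913 = (-19.49, -14.71).

(-19.49, -14.71)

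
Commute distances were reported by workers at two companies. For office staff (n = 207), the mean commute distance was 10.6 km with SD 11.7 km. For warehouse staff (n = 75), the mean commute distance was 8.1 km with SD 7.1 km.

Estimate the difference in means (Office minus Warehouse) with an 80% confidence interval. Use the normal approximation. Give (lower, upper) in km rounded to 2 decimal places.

(1.02, 3.98)

SE₁ = s₁/√n₁ = 11.7/√207 = 0.8132; SE₂ = 7.1/√75 = 0.8198.
Independent samples, unequal variances: SE_diff = √(SE₁² + SE₂²) = √(0.66129424 + 0.67207204) = 1.1547.
z* = 1.282, so margin of error = 1.282 × 1.1547 = 1.4803.
Difference in means = 10.6 − 8.1 = 2.5000.
2.5000 ± 1.4803 → (1.02, 3.98).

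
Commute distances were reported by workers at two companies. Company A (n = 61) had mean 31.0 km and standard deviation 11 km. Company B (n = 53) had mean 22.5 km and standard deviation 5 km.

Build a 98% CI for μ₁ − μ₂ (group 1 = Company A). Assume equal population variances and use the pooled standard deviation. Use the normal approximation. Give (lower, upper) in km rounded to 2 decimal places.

Pooled variance s_p² = [60·11² + 52·5²] / (61+53−2) = 76.4286, so s_p = 8.7423.
SE_diff = s_p·√(1/n₁ + 1/n₂) = 8.7423·√(1/61 + 1/53) = 1.6416.
z* = 2.326; margin = 2.326 × 1.6416 = 3.8184.
Difference = 31.0 − 22.5 = 8.5000.
8.5000 ± 3.8184 → (4.68, 12.32).

(4.68, 12.32)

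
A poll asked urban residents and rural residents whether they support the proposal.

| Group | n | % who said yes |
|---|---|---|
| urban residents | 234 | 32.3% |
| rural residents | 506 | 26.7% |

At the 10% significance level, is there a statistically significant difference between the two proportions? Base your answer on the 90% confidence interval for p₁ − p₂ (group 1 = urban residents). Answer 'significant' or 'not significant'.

The two standard errors are √(0.3230×0.6770/234) = 0.03057 and √(0.2670×0.7330/506) = 0.01967.
Because the samples are independent, SE_diff = √(0.03057² + 0.01967²) = 0.03635.
Using z* = 1.645 for 90%, ME = 1.645 × 0.03635 = 0.05980.
p̂₁ − p̂₂ = 0.0560; interval 0.0560 ± 0.05980 gives (-0.00380, 0.11580).
The interval (-0.00380, 0.11580) contains 0, so the difference is not significant.

not significant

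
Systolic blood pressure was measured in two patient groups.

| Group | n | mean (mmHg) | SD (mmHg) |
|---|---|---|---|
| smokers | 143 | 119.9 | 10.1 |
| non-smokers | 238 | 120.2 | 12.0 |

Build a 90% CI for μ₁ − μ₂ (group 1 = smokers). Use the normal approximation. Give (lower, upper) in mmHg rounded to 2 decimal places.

Per-group SEs: s₁/√n₁ = 10.1/√143 = 0.8446, s₂/√n₂ = 12.0/√238 = 0.7778.
Unpooled SE of the difference: √(0.71334916 + 0.60497284) = 1.1482.
Margin of error = z* · SE = 1.645 × 1.1482 = 1.8888.
x̄₁ − x̄₂ = 119.9 − 120.2 = -0.3000.
CI: -0.3000 ± 1.8888 = (-2.19, 1.59).

(-2.19, 1.59)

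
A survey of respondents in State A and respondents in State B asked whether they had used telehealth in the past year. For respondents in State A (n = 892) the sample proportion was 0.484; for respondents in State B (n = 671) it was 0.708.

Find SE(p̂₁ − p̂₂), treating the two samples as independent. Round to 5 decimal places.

SE₁ = √(p̂₁(1−p̂₁)/n₁) = √(0.4840·0.5160/892) = 0.01673; SE₂ = √(0.7080·0.2920/671) = 0.01755.
Independent samples: SE of the difference = √(SE₁² + SE₂²) = √(0.0002798929 + 0.0003080025) = 0.02425.

0.02425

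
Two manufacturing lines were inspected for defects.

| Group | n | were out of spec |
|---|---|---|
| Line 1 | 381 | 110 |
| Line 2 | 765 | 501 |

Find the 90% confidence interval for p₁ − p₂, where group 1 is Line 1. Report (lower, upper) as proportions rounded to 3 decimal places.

(-0.414, -0.319)

p̂₁ = 110/381 = 0.2887 and p̂₂ = 501/765 = 0.6549.
SE₁ = √(p̂₁(1−p̂₁)/n₁) = √(0.2887·0.7113/381) = 0.02322; SE₂ = √(0.6549·0.3451/765) = 0.01719.
Independent samples: SE of the difference = √(SE₁² + SE₂²) = √(0.0005391684 + 0.0002954961) = 0.02889.
z* for 90% confidence is 1.645, so the margin of error is 1.645 × 0.02889 = 0.04752.
Point estimate p̂₁ − p̂₂ = 0.2887 − 0.6549 = -0.3662.
-0.3662 ± 0.04752 → (-0.414, -0.319).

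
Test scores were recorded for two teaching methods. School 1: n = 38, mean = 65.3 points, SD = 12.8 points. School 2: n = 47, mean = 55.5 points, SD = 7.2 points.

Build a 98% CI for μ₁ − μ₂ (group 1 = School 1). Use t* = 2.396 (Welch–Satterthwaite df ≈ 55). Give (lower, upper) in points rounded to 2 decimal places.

(4.22, 15.38)

Per-group SEs: s₁/√n₁ = 12.8/√38 = 2.0764, s₂/√n₂ = 7.2/√47 = 1.0502.
Unpooled SE of the difference: √(4.31143696 + 1.10292004) = 2.3269.
Margin of error = t* · SE = 2.396 × 2.3269 = 5.5753.
x̄₁ − x̄₂ = 65.3 − 55.5 = 9.8000.
CI: 9.8000 ± 5.5753 = (4.22, 15.38).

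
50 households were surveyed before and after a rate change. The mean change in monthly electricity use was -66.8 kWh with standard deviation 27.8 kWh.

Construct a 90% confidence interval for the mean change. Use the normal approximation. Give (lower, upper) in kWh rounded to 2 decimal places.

(-73.27, -60.33)

Paired design: SE = s_d/√n = 27.8/√50 = 3.9315.
z* = 1.645; margin of error = 1.645 × 3.9315 = 6.4673.
-66.8 ± 6.4673 → (-73.27, -60.33).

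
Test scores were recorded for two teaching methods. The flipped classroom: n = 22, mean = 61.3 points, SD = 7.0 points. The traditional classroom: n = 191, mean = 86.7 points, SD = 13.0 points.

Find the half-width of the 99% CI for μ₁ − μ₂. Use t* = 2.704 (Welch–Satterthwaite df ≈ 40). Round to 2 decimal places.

4.77

Per-group SEs: s₁/√n₁ = 7.0/√22 = 1.4924, s₂/√n₂ = 13.0/√191 = 0.9406.
Unpooled SE of the difference: √(2.22725776 + 0.88472836) = 1.7641.
Margin of error = t* · SE = 2.704 × 1.7641 = 4.7701.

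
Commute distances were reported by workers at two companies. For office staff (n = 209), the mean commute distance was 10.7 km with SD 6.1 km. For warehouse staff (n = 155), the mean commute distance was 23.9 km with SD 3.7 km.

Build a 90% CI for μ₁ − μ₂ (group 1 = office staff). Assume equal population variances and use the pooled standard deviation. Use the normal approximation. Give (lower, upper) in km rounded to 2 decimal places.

s_p = √[((n₁−1)s₁² + (n₂−1)s₂²)/(n₁+n₂−2)] = √[(208·6.1² + 154·3.7²)/362] = 5.2158.
SE = 5.2158·√(1/209 + 1/155) = 0.5529.
With z* = 1.645, margin = 1.645 × 0.5529 = 0.9095.
x̄₁ − x̄₂ = 10.7 − 23.9 = -13.2000; interval -13.2000 ± 0.9095 = (-14.11, -12.29).

(-14.11, -12.29)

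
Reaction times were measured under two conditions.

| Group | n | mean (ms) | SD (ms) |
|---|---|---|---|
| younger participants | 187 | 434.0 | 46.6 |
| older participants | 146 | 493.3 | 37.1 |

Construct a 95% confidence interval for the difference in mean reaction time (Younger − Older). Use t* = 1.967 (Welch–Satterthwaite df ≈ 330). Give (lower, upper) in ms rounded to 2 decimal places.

Per-group SEs: s₁/√n₁ = 46.6/√187 = 3.4077, s₂/√n₂ = 37.1/√146 = 3.0704.
Unpooled SE of the difference: √(11.61241929 + 9.42735616) = 4.5869.
Margin of error = t* · SE = 1.967 × 4.5869 = 9.0224.
x̄₁ − x̄₂ = 434.0 − 493.3 = -59.3000.
CI: -59.3000 ± 9.0224 = (-68.32, -50.28).

(-68.32, -50.28)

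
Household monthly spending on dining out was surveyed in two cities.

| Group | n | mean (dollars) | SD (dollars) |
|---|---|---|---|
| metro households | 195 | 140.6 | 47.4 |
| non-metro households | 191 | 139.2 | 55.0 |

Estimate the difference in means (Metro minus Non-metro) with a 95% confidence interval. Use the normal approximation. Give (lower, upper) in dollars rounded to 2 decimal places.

(-8.85, 11.65)

Per-group SEs: s₁/√n₁ = 47.4/√195 = 3.3944, s₂/√n₂ = 55.0/√191 = 3.9797.
Unpooled SE of the difference: √(11.52195136 + 15.83801209) = 5.2307.
Margin of error = z* · SE = 1.960 × 5.2307 = 10.2522.
x̄₁ − x̄₂ = 140.6 − 139.2 = 1.4000.
CI: 1.4000 ± 10.2522 = (-8.85, 11.65).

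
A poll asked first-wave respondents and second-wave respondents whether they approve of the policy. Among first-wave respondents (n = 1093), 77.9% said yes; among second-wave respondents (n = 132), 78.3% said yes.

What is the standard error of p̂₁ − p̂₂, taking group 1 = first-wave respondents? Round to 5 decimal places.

SE₁ = √(p̂₁(1−p̂₁)/n₁) = √(0.7790·0.2210/1093) = 0.01255; SE₂ = √(0.7830·0.2170/132) = 0.03588.
Independent samples: SE of the difference = √(SE₁² + SE₂²) = √(0.0001575025 + 0.0012873744) = 0.03801.

0.03801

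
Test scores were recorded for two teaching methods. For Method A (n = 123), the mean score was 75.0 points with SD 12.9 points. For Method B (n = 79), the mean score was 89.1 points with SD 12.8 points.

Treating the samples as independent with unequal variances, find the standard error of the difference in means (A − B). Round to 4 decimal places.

1.8512

Standard errors of each mean: 12.9/√123 = 1.1632 and 12.8/√79 = 1.4401.
SE(x̄₁ − x̄₂) = √(1.1632² + 1.4401²) = 1.8512 for independent samples with unequal variances.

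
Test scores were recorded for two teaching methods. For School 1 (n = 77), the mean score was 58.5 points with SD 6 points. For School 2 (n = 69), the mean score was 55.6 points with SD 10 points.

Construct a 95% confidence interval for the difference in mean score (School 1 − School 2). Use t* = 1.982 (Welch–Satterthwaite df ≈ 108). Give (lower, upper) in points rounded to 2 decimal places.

Per-group SEs: s₁/√n₁ = 6/√77 = 0.6838, s₂/√n₂ = 10/√69 = 1.2039.
Unpooled SE of the difference: √(0.46758244 + 1.44937521) = 1.3845.
Margin of error = t* · SE = 1.982 × 1.3845 = 2.7441.
x̄₁ − x̄₂ = 58.5 − 55.6 = 2.9000.
CI: 2.9000 ± 2.7441 = (0.16, 5.64).

(0.16, 5.64)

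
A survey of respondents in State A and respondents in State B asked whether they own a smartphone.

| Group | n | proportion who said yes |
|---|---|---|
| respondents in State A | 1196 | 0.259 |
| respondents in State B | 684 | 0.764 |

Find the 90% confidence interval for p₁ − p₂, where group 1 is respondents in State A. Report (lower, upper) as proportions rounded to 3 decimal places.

(-0.539, -0.471)

Each SE is √(p̂(1−p̂)/n): √(0.2590·0.7410/1196) = 0.01267 and √(0.7640·0.2360/684) = 0.01624.
SE(p̂₁ − p̂₂) = √(SE₁² + SE₂²) = √(0.0001605289 + 0.0002637376) = 0.02060, since the two samples are independent.
At 90% confidence z* = 1.645; margin = 1.645 × 0.02060 = 0.03389.
The difference is 0.2590 − 0.7640 = -0.5050, so the interval is -0.5050 ± 0.03389 = (-0.539, -0.471).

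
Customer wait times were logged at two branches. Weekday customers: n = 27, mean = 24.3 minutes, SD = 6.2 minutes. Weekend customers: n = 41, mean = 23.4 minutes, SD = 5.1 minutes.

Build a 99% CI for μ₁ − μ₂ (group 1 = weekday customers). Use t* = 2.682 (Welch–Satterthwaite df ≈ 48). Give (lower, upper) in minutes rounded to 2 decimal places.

SE₁ = s₁/√n₁ = 6.2/√27 = 1.1932; SE₂ = 5.1/√41 = 0.7965.
Independent samples, unequal variances: SE_diff = √(SE₁² + SE₂²) = √(1.42372624 + 0.63441225) = 1.4346.
t* = 2.682, so margin of error = 2.682 × 1.4346 = 3.8476.
Difference in means = 24.3 − 23.4 = 0.9000.
0.9000 ± 3.8476 → (-2.95, 4.75).

(-2.95, 4.75)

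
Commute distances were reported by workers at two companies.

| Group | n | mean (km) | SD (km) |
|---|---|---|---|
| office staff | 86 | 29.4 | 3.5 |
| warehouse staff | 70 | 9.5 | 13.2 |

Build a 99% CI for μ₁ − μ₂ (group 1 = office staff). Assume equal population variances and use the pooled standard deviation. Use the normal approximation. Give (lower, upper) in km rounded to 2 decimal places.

(16.08, 23.72)

s_p = √[((n₁−1)s₁² + (n₂−1)s₂²)/(n₁+n₂−2)] = √[(85·3.5² + 69·13.2²)/154] = 9.2103.
SE = 9.2103·√(1/86 + 1/70) = 1.4826.
With z* = 2.576, margin = 2.576 × 1.4826 = 3.8192.
x̄₁ − x̄₂ = 29.4 − 9.5 = 19.9000; interval 19.9000 ± 3.8192 = (16.08, 23.72).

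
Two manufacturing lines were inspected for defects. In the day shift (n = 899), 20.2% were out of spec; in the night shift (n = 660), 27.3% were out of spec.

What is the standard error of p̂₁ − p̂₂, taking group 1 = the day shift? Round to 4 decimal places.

Each SE is √(p̂(1−p̂)/n): √(0.2020·0.7980/899) = 0.01339 and √(0.2730·0.7270/660) = 0.01734.
SE(p̂₁ − p̂₂) = √(SE₁² + SE₂²) = √(0.0001792921 + 0.0003006756) = 0.02191, since the two samples are independent.

0.0219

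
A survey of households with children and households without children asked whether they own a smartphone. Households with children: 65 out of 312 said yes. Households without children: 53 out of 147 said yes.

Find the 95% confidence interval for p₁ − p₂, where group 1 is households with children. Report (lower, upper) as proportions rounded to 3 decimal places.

First, p̂₁ = 65/312 = 0.2083; p̂₂ = 53/147 = 0.3605.
The two standard errors are √(0.2083×0.7917/312) = 0.02299 and √(0.3605×0.6395/147) = 0.03960.
Because the samples are independent, SE_diff = √(0.02299² + 0.03960²) = 0.04579.
Using z* = 1.960 for 95%, ME = 1.960 × 0.04579 = 0.08975.
p̂₁ − p̂₂ = -0.1522; interval -0.1522 ± 0.08975 gives (-0.242, -0.062).

(-0.242, -0.062)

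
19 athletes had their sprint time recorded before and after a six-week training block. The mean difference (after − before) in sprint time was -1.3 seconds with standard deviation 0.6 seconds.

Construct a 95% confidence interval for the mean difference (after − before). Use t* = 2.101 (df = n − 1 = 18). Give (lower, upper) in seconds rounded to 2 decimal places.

This is a matched-pairs design, so SE = s_d/√n = 0.6/√19 = 0.1376.
Margin = 2.101 × 0.1376 = 0.2891; the interval is -1.3 ± 0.2891 = (-1.59, -1.01).

(-1.59, -1.01)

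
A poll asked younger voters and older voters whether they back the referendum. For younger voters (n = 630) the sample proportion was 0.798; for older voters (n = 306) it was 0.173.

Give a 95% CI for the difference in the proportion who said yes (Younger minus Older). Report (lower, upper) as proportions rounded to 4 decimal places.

(0.5723, 0.6777)

The two standard errors are √(0.7980×0.2020/630) = 0.01600 and √(0.1730×0.8270/306) = 0.02162.
Because the samples are independent, SE_diff = √(0.01600² + 0.02162²) = 0.02690.
Using z* = 1.960 for 95%, ME = 1.960 × 0.02690 = 0.05272.
p̂₁ − p̂₂ = 0.6250; interval 0.6250 ± 0.05272 gives (0.5723, 0.6777).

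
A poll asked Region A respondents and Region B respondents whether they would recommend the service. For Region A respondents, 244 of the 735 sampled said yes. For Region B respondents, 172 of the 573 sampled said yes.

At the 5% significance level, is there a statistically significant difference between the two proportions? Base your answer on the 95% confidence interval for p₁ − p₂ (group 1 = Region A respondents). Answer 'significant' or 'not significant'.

Sample proportions: 244/735 = 0.3320, 172/573 = 0.3002.
Each SE is √(p̂(1−p̂)/n): √(0.3320·0.6680/735) = 0.01737 and √(0.3002·0.6998/573) = 0.01915.
SE(p̂₁ − p̂₂) = √(SE₁² + SE₂²) = √(0.0003017169 + 0.0003667225) = 0.02585, since the two samples are independent.
At 95% confidence z* = 1.960; margin = 1.960 × 0.02585 = 0.05067.
The difference is 0.3320 − 0.3002 = 0.0318, so the interval is 0.0318 ± 0.05067 = (-0.01887, 0.08247).
The interval (-0.01887, 0.08247) contains 0, so the difference is not significant.

not significant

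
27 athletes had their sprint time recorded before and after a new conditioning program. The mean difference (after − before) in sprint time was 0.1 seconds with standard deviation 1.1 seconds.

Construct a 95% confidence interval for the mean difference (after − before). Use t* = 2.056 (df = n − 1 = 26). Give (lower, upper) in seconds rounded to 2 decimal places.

(-0.34, 0.54)

This is a matched-pairs design, so SE = s_d/√n = 1.1/√27 = 0.2117.
Margin = 2.056 × 0.2117 = 0.4353; the interval is 0.1 ± 0.4353 = (-0.34, 0.54).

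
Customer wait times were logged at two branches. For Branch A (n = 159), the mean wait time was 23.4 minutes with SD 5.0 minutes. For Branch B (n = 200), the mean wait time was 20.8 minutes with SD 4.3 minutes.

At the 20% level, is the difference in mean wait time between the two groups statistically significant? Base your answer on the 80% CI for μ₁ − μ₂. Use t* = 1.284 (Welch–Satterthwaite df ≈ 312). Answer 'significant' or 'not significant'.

significant

Standard errors of each mean: 5.0/√159 = 0.3965 and 4.3/√200 = 0.3041.
SE(x̄₁ − x̄₂) = √(0.3965² + 0.3041²) = 0.4997 for independent samples with unequal variances.
With t* = 1.284, the margin is 1.284 × 0.4997 = 0.6416.
x̄₁ − x̄₂ = 23.4 − 20.8 = 2.6000; the interval is 2.6000 ± 0.6416 = (1.9584, 3.2416).
The interval (1.9584, 3.2416) does not contain 0, so the difference is significant.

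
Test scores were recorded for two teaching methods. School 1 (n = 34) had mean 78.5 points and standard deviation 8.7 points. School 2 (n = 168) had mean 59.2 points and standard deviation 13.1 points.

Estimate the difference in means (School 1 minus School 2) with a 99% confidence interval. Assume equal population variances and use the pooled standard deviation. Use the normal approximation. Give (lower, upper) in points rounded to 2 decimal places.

(13.25, 25.35)

s_p = √[((n₁−1)s₁² + (n₂−1)s₂²)/(n₁+n₂−2)] = √[(33·8.7² + 167·13.1²)/200] = 12.4813.
SE = 12.4813·√(1/34 + 1/168) = 2.3472.
With z* = 2.576, margin = 2.576 × 2.3472 = 6.0464.
x̄₁ − x̄₂ = 78.5 − 59.2 = 19.3000; interval 19.3000 ± 6.0464 = (13.25, 25.35).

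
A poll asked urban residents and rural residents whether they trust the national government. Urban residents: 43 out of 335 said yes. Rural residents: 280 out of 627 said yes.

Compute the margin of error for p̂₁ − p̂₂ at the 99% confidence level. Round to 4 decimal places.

0.0695

p̂₁ = 43/335 = 0.1284 and p̂₂ = 280/627 = 0.4466.
SE₁ = √(p̂₁(1−p̂₁)/n₁) = √(0.1284·0.8716/335) = 0.01828; SE₂ = √(0.4466·0.5534/627) = 0.01985.
Independent samples: SE of the difference = √(SE₁² + SE₂²) = √(0.0003341584 + 0.0003940225) = 0.02698.
z* for 99% confidence is 2.576, so the margin of error is 2.576 × 0.02698 = 0.06950.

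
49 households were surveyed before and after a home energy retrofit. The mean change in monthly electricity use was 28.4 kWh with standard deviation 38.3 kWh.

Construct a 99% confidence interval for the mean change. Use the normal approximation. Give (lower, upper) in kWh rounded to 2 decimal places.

(14.31, 42.49)

Paired design: SE = s_d/√n = 38.3/√49 = 5.4714.
z* = 2.576; margin of error = 2.576 × 5.4714 = 14.0943.
28.4 ± 14.0943 → (14.31, 42.49).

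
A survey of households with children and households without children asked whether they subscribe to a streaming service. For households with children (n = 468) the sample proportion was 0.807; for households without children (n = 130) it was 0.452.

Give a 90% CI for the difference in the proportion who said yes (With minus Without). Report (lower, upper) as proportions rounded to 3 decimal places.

SE₁ = √(p̂₁(1−p̂₁)/n₁) = √(0.8070·0.1930/468) = 0.01824; SE₂ = √(0.4520·0.5480/130) = 0.04365.
Independent samples: SE of the difference = √(SE₁² + SE₂²) = √(0.0003326976 + 0.0019053225) = 0.04731.
z* for 90% confidence is 1.645, so the margin of error is 1.645 × 0.04731 = 0.07782.
Point estimate p̂₁ − p̂₂ = 0.8070 − 0.4520 = 0.3550.
0.3550 ± 0.07782 → (0.277, 0.433).

(0.277, 0.433)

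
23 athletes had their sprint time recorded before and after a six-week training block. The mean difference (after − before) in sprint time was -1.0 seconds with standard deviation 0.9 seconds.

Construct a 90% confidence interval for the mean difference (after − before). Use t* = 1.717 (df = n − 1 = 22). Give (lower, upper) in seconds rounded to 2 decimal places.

(-1.32, -0.68)

Paired design: SE = s_d/√n = 0.9/√23 = 0.1877.
t* = 1.717; margin of error = 1.717 × 0.1877 = 0.3223.
-1.0 ± 0.3223 → (-1.32, -0.68).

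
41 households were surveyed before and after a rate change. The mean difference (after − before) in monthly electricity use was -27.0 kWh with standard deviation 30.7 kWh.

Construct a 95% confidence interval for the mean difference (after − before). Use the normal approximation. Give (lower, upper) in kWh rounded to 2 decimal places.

This is a matched-pairs design, so SE = s_d/√n = 30.7/√41 = 4.7945.
Margin = 1.960 × 4.7945 = 9.3972; the interval is -27.0 ± 9.3972 = (-36.40, -17.60).

(-36.40, -17.60)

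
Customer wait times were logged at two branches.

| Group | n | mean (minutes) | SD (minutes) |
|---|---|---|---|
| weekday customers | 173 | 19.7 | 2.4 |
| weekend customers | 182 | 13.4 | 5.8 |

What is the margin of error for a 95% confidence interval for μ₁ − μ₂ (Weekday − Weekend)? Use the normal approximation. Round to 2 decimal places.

Standard errors of each mean: 2.4/√173 = 0.1825 and 5.8/√182 = 0.4299.
SE(x̄₁ − x̄₂) = √(0.1825² + 0.4299²) = 0.4670 for independent samples with unequal variances.
With z* = 1.960, the margin is 1.960 × 0.4670 = 0.9153.

0.92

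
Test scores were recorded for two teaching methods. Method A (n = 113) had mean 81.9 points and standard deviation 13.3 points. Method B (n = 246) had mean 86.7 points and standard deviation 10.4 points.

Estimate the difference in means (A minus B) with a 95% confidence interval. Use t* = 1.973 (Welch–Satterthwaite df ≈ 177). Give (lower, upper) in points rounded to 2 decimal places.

(-7.59, -2.01)

Per-group SEs: s₁/√n₁ = 13.3/√113 = 1.2512, s₂/√n₂ = 10.4/√246 = 0.6631.
Unpooled SE of the difference: √(1.56550144 + 0.43970161) = 1.4161.
Margin of error = t* · SE = 1.973 × 1.4161 = 2.7940.
x̄₁ − x̄₂ = 81.9 − 86.7 = -4.8000.
CI: -4.8000 ± 2.7940 = (-7.59, -2.01).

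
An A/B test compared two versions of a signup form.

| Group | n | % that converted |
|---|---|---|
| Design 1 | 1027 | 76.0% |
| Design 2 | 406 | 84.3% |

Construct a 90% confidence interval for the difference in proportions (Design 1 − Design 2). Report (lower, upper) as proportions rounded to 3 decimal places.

(-0.120, -0.046)

Each SE is √(p̂(1−p̂)/n): √(0.7600·0.2400/1027) = 0.01333 and √(0.8430·0.1570/406) = 0.01806.
SE(p̂₁ − p̂₂) = √(SE₁² + SE₂²) = √(0.0001776889 + 0.0003261636) = 0.02245, since the two samples are independent.
At 90% confidence z* = 1.645; margin = 1.645 × 0.02245 = 0.03693.
The difference is 0.7600 − 0.8430 = -0.0830, so the interval is -0.0830 ± 0.03693 = (-0.120, -0.046).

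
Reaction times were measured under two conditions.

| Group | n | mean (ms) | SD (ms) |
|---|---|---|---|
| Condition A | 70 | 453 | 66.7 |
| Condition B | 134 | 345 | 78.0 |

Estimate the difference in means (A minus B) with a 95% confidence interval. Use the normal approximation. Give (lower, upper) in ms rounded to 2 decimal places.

(87.54, 128.46)

Per-group SEs: s₁/√n₁ = 66.7/√70 = 7.9722, s₂/√n₂ = 78.0/√134 = 6.7382.
Unpooled SE of the difference: √(63.55597284 + 45.40333924) = 10.4384.
Margin of error = z* · SE = 1.960 × 10.4384 = 20.4593.
x̄₁ − x̄₂ = 453 − 345 = 108.0000.
CI: 108.0000 ± 20.4593 = (87.54, 128.46).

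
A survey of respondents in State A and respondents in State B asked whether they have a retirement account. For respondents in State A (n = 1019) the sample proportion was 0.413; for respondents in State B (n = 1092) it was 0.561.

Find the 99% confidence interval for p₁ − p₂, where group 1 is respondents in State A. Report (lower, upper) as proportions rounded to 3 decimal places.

(-0.203, -0.093)

Each SE is √(p̂(1−p̂)/n): √(0.4130·0.5870/1019) = 0.01542 and √(0.5610·0.4390/1092) = 0.01502.
SE(p̂₁ − p̂₂) = √(SE₁² + SE₂²) = √(0.0002377764 + 0.0002256004) = 0.02153, since the two samples are independent.
At 99% confidence z* = 2.576; margin = 2.576 × 0.02153 = 0.05546.
The difference is 0.4130 − 0.5610 = -0.1480, so the interval is -0.1480 ± 0.05546 = (-0.203, -0.093).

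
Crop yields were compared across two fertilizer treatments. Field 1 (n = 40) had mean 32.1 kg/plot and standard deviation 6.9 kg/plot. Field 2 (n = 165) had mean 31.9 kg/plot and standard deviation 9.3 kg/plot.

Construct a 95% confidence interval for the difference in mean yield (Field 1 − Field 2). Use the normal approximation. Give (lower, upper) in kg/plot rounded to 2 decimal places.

(-2.37, 2.77)

Per-group SEs: s₁/√n₁ = 6.9/√40 = 1.0910, s₂/√n₂ = 9.3/√165 = 0.7240.
Unpooled SE of the difference: √(1.190281 + 0.524176) = 1.3094.
Margin of error = z* · SE = 1.960 × 1.3094 = 2.5664.
x̄₁ − x̄₂ = 32.1 − 31.9 = 0.2000.
CI: 0.2000 ± 2.5664 = (-2.37, 2.77).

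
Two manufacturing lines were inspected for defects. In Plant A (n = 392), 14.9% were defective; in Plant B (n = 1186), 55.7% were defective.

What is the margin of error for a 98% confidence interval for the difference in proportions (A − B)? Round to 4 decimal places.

0.0536

Each SE is √(p̂(1−p̂)/n): √(0.1490·0.8510/392) = 0.01799 and √(0.5570·0.4430/1186) = 0.01442.
SE(p̂₁ − p̂₂) = √(SE₁² + SE₂²) = √(0.0003236401 + 0.0002079364) = 0.02306, since the two samples are independent.
At 98% confidence z* = 2.326; margin = 2.326 × 0.02306 = 0.05364.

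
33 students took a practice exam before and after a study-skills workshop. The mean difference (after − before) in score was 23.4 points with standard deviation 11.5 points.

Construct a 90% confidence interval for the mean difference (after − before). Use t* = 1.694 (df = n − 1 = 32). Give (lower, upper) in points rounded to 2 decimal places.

Paired design: SE = s_d/√n = 11.5/√33 = 2.0019.
t* = 1.694; margin of error = 1.694 × 2.0019 = 3.3912.
23.4 ± 3.3912 → (20.01, 26.79).

(20.01, 26.79)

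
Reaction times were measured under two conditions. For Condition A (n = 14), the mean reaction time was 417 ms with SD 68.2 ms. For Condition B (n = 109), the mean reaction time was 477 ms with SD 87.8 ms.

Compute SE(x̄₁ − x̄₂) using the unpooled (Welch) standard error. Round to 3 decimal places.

20.074

SE₁ = s₁/√n₁ = 68.2/√14 = 18.2272; SE₂ = 87.8/√109 = 8.4097.
Independent samples, unequal variances: SE_diff = √(SE₁² + SE₂²) = √(332.23081984 + 70.72305409) = 20.0737.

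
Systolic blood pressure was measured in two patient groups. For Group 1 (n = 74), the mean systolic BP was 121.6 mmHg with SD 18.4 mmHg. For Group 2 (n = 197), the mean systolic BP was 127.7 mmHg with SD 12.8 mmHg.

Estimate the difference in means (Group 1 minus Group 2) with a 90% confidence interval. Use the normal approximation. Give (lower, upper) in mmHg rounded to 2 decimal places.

(-9.93, -2.27)

Per-group SEs: s₁/√n₁ = 18.4/√74 = 2.1390, s₂/√n₂ = 12.8/√197 = 0.9120.
Unpooled SE of the difference: √(4.575321 + 0.831744) = 2.3253.
Margin of error = z* · SE = 1.645 × 2.3253 = 3.8251.
x̄₁ − x̄₂ = 121.6 − 127.7 = -6.1000.
CI: -6.1000 ± 3.8251 = (-9.93, -2.27).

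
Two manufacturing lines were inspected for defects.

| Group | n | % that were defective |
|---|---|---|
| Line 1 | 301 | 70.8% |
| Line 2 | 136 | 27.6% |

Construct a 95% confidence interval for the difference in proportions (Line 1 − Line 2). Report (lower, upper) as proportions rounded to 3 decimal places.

Each SE is √(p̂(1−p̂)/n): √(0.7080·0.2920/301) = 0.02621 and √(0.2760·0.7240/136) = 0.03833.
SE(p̂₁ − p̂₂) = √(SE₁² + SE₂²) = √(0.0006869641 + 0.0014691889) = 0.04643, since the two samples are independent.
At 95% confidence z* = 1.960; margin = 1.960 × 0.04643 = 0.09100.
The difference is 0.7080 − 0.2760 = 0.4320, so the interval is 0.4320 ± 0.09100 = (0.341, 0.523).

(0.341, 0.523)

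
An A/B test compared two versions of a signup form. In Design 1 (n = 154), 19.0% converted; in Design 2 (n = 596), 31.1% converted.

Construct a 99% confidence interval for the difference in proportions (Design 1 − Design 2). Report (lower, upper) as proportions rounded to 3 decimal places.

Each SE is √(p̂(1−p̂)/n): √(0.1900·0.8100/154) = 0.03161 and √(0.3110·0.6890/596) = 0.01896.
SE(p̂₁ − p̂₂) = √(SE₁² + SE₂²) = √(0.0009991921 + 0.0003594816) = 0.03686, since the two samples are independent.
At 99% confidence z* = 2.576; margin = 2.576 × 0.03686 = 0.09495.
The difference is 0.1900 − 0.3110 = -0.1210, so the interval is -0.1210 ± 0.09495 = (-0.216, -0.026).

(-0.216, -0.026)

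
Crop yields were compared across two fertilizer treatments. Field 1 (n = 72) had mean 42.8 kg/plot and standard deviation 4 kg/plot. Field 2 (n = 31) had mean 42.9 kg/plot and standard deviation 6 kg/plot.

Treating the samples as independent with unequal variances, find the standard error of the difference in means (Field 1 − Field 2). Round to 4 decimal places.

1.1762

SE₁ = s₁/√n₁ = 4/√72 = 0.4714; SE₂ = 6/√31 = 1.0776.
Independent samples, unequal variances: SE_diff = √(SE₁² + SE₂²) = √(0.22221796 + 1.16122176) = 1.1762.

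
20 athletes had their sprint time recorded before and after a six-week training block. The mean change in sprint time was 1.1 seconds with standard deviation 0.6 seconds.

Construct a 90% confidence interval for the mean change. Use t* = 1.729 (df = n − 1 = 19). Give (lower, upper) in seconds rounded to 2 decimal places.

This is a matched-pairs design, so SE = s_d/√n = 0.6/√20 = 0.1342.
Margin = 1.729 × 0.1342 = 0.2320; the interval is 1.1 ± 0.2320 = (0.87, 1.33).

(0.87, 1.33)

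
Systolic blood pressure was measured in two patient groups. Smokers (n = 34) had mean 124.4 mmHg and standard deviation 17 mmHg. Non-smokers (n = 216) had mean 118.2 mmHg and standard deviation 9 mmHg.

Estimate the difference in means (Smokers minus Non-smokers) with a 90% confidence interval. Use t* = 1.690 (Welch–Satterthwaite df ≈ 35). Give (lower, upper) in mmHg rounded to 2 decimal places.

(1.17, 11.23)

Per-group SEs: s₁/√n₁ = 17/√34 = 2.9155, s₂/√n₂ = 9/√216 = 0.6124.
Unpooled SE of the difference: √(8.50014025 + 0.37503376) = 2.9791.
Margin of error = t* · SE = 1.690 × 2.9791 = 5.0347.
x̄₁ − x̄₂ = 124.4 − 118.2 = 6.2000.
CI: 6.2000 ± 5.0347 = (1.17, 11.23).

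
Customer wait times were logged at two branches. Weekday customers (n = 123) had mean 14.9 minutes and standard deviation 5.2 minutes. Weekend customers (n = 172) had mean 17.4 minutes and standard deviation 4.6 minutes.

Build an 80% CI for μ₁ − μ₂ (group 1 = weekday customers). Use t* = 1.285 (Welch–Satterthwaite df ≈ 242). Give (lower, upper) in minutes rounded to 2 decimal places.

Standard errors of each mean: 5.2/√123 = 0.4689 and 4.6/√172 = 0.3507.
SE(x̄₁ − x̄₂) = √(0.4689² + 0.3507²) = 0.5855 for independent samples with unequal variances.
With t* = 1.285, the margin is 1.285 × 0.5855 = 0.7524.
x̄₁ − x̄₂ = 14.9 − 17.4 = -2.5000; the interval is -2.5000 ± 0.7524 = (-3.25, -1.75).

(-3.25, -1.75)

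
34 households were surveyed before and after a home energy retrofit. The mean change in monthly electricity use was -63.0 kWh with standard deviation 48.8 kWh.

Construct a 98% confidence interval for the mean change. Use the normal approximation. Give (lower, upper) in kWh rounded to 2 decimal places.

(-82.47, -43.53)

Paired design: SE = s_d/√n = 48.8/√34 = 8.3691.
z* = 2.326; margin of error = 2.326 × 8.3691 = 19.4665.
-63.0 ± 19.4665 → (-82.47, -43.53).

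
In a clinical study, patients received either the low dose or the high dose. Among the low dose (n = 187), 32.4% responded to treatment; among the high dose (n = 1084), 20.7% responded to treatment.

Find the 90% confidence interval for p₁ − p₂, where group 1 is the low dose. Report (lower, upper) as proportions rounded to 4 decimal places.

SE₁ = √(p̂₁(1−p̂₁)/n₁) = √(0.3240·0.6760/187) = 0.03422; SE₂ = √(0.2070·0.7930/1084) = 0.01231.
Independent samples: SE of the difference = √(SE₁² + SE₂²) = √(0.0011710084 + 0.0001515361) = 0.03637.
z* for 90% confidence is 1.645, so the margin of error is 1.645 × 0.03637 = 0.05983.
Point estimate p̂₁ − p̂₂ = 0.3240 − 0.2070 = 0.1170.
0.1170 ± 0.05983 → (0.0572, 0.1768).

(0.0572, 0.1768)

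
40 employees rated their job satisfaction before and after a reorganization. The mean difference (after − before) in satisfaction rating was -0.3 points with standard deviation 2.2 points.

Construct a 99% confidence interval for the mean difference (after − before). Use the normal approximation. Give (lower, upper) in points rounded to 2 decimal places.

This is a matched-pairs design, so SE = s_d/√n = 2.2/√40 = 0.3479.
Margin = 2.576 × 0.3479 = 0.8962; the interval is -0.3 ± 0.8962 = (-1.20, 0.60).

(-1.20, 0.60)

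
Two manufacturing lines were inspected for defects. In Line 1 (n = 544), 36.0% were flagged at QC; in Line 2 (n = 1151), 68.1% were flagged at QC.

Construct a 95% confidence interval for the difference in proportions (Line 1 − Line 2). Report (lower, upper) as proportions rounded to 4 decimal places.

(-0.3695, -0.2725)

SE₁ = √(p̂₁(1−p̂₁)/n₁) = √(0.3600·0.6400/544) = 0.02058; SE₂ = √(0.6810·0.3190/1151) = 0.01374.
Independent samples: SE of the difference = √(SE₁² + SE₂²) = √(0.0004235364 + 0.0001887876) = 0.02475.
z* for 95% confidence is 1.960, so the margin of error is 1.960 × 0.02475 = 0.04851.
Point estimate p̂₁ − p̂₂ = 0.3600 − 0.6810 = -0.3210.
-0.3210 ± 0.04851 → (-0.3695, -0.2725).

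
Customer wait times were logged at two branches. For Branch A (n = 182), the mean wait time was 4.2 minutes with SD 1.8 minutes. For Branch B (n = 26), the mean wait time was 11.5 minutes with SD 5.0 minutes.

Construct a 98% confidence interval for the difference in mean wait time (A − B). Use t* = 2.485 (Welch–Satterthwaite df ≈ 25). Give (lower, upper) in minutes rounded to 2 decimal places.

(-9.76, -4.84)

Standard errors of each mean: 1.8/√182 = 0.1334 and 5.0/√26 = 0.9806.
SE(x̄₁ − x̄₂) = √(0.1334² + 0.9806²) = 0.9896 for independent samples with unequal variances.
With t* = 2.485, the margin is 2.485 × 0.9896 = 2.4592.
x̄₁ − x̄₂ = 4.2 − 11.5 = -7.3000; the interval is -7.3000 ± 2.4592 = (-9.76, -4.84).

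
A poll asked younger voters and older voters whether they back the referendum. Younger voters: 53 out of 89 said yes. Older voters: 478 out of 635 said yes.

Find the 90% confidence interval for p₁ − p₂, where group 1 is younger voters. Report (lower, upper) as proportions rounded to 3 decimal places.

(-0.247, -0.067)

p̂₁ = 53/89 = 0.5955 and p̂₂ = 478/635 = 0.7528.
SE₁ = √(p̂₁(1−p̂₁)/n₁) = √(0.5955·0.4045/89) = 0.05202; SE₂ = √(0.7528·0.2472/635) = 0.01712.
Independent samples: SE of the difference = √(SE₁² + SE₂²) = √(0.0027060804 + 0.0002930944) = 0.05476.
z* for 90% confidence is 1.645, so the margin of error is 1.645 × 0.05476 = 0.09008.
Point estimate p̂₁ − p̂₂ = 0.5955 − 0.7528 = -0.1573.
-0.1573 ± 0.09008 → (-0.247, -0.067).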